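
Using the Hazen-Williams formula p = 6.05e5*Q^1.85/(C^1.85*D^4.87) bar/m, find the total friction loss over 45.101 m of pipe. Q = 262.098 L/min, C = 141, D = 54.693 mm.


Q^1.85 = 29796
C^1.85 = 9463.6
D^4.87 = 2.9089e+08
p/m = 0.0065483 bar/m
p_total = 0.0065483 * 45.101 = 0.29534 bar

0.29534 bar


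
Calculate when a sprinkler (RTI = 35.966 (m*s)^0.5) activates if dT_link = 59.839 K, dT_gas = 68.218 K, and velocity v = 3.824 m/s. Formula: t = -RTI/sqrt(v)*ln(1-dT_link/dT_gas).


dT_link/dT_gas = 0.87717
ln(1 - 0.87717) = -2.0970
t = -35.966 / sqrt(3.824) * -2.0970 = 38.568 s

38.568 s


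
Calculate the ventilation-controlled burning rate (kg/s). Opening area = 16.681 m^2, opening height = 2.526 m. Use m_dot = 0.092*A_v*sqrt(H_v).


sqrt(H_v) = 1.5893
m_dot = 0.092 * 16.681 * 1.5893 = 2.4391 kg/s

2.4391 kg/s


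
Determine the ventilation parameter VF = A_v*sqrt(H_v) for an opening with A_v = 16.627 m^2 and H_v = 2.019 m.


sqrt(H_v) = 1.4209
VF = 16.627 * 1.4209 = 23.626 m^(5/2)

23.626 m^(5/2)


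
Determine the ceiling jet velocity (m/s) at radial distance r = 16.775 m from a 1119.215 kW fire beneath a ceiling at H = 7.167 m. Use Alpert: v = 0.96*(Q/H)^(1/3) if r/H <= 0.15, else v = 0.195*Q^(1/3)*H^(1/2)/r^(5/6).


r/H = 16.775 / 7.167 = 2.3406
r/H > 0.15, so v = 0.195*Q^(1/3)*H^(1/2)/r^(5/6)
Q^(1/3) = 10.383
H^(1/2) = 2.6771
r^(5/6) = 10.485
v = 0.195 * 10.383 * 2.6771 / 10.485 = 0.51696 m/s

0.51696 m/s


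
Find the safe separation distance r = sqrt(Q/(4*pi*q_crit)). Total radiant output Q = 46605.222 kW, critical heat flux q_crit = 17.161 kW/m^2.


4*pi*q_crit = 215.65
Q/(4*pi*q_crit) = 216.11
r = sqrt(216.11) = 14.701 m

14.701 m


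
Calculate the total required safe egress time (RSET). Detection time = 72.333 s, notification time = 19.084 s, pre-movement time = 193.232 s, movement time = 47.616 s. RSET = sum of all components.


Total = 72.333 + 19.084 + 193.232 + 47.616 = 332.265 s

332.265 s


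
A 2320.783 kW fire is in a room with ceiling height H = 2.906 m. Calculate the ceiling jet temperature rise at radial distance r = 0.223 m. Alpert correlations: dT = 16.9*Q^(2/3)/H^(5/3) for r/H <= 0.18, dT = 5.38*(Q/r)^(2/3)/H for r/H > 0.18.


r/H = 0.223 / 2.906 = 0.076738
r/H <= 0.18, so dT = 16.9*Q^(2/3)/H^(5/3)
Q^(2/3) = 175.29
H^(5/3) = 5.9178
dT = 16.9 * 175.29 / 5.9178 = 500.59 K

500.59 K


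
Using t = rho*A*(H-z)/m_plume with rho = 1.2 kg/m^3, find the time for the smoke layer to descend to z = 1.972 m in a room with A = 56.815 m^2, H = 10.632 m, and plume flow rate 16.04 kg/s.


H - z = 8.66 m
t = 1.2 * 56.815 * 8.66 / 16.04 = 36.809 s

36.809 s


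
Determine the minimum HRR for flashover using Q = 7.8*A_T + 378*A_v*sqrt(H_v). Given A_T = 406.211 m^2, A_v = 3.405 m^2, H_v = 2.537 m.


7.8*A_T = 3168.4
sqrt(H_v) = 1.5928
378*A_v*sqrt(H_v) = 2050.1
Q = 3168.4 + 2050.1 = 5218.5 kW

5218.5 kW


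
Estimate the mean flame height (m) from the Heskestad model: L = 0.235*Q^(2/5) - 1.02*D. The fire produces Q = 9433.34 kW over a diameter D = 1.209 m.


Q^(2/5) = 38.893
0.235 * Q^(2/5) = 9.1397
1.02 * D = 1.2332
L = 7.9066 m

7.9066 m


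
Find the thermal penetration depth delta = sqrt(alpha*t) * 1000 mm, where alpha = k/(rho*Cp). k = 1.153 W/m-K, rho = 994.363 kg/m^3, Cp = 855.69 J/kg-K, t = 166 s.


alpha = 1.153 / (994.363 * 855.69) = 1.3551e-06 m^2/s
alpha * t = 0.00022494
delta = sqrt(0.00022494) * 1000 = 14.998 mm

14.998 mm


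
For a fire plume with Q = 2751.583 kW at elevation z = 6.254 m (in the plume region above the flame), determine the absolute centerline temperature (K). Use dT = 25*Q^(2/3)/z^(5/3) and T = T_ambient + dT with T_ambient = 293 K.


Q^(2/3) = 196.36
z^(5/3) = 21.229
dT = 25 * 196.36 / 21.229 = 231.24 K
T = 293 + 231.24 = 524.24 K

524.24 K


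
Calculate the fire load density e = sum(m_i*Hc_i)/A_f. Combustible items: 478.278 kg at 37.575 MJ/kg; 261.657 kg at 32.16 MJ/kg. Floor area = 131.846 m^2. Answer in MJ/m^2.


Total energy = 478.278*37.575 + 261.657*32.16
= 17971.30 + 8414.889
= 26386.18 MJ
e = 26386.18 / 131.846 = 200.13 MJ/m^2

200.13 MJ/m^2


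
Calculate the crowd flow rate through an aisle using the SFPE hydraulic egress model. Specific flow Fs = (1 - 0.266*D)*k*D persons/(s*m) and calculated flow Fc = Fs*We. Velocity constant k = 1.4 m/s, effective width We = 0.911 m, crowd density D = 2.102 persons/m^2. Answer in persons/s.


1 - 0.266*D = 1 - 0.266*2.102 = 0.44087
Fs = 0.44087 * 1.4 * 2.102 = 1.2974 persons/(s*m)
Fc = 1.2974 * 0.911 = 1.1819 persons/s

1.1819 persons/s


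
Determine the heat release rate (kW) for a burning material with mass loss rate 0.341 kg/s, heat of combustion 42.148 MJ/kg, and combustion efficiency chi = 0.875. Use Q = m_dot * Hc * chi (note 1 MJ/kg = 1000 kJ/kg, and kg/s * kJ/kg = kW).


Hc = 42.148 MJ/kg = 42.148 * 1000 kJ/kg = 42148 kJ/kg
Q = 0.341 kg/s * 42148 kJ/kg * 0.875 = 12576 kW

12576 kW


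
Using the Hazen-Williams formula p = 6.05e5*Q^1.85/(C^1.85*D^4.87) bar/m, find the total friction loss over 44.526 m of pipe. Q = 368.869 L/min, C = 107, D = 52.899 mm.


Q^1.85 = 56068
C^1.85 = 5680.2
D^4.87 = 2.4728e+08
p/m = 0.024150 bar/m
p_total = 0.024150 * 44.526 = 1.0753 bar

1.0753 bar


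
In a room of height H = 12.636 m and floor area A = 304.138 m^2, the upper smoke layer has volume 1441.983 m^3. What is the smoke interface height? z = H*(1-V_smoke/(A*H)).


V/(A*H) = 0.37521
1 - 0.37521 = 0.62479
z = 12.636 * 0.62479 = 7.8948 m

7.8948 m


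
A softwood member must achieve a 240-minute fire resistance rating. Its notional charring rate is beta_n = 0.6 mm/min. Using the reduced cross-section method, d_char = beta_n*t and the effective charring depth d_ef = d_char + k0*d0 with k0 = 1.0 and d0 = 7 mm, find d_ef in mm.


d_char = 0.6 * 240 = 144 mm
d_ef = 144 + 1.0*7 = 151 mm

151 mm


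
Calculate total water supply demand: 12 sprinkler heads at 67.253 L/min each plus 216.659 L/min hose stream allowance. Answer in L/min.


Sprinkler demand = 12 * 67.253 = 807.036 L/min
Total = 807.036 + 216.659 = 1023.695 L/min

1023.695 L/min


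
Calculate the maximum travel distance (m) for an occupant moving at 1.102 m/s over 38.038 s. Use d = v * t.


d = 1.102 * 38.038 = 41.918 m

41.918 m


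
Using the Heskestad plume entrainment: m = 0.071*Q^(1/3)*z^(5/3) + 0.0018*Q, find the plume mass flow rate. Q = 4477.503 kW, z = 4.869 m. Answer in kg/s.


Q^(1/3) = 16.482
z^(5/3) = 13.987
First term = 0.071 * 16.482 * 13.987 = 16.368
Second term = 0.0018 * 4477.503 = 8.0595
m = 24.428 kg/s

24.428 kg/s


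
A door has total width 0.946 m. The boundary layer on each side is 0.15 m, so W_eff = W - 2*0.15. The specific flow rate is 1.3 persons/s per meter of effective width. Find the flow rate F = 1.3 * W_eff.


W_eff = 0.946 - 0.30 = 0.646 m
F = 1.3 * 0.646 = 0.83980 persons/s

0.83980 persons/s


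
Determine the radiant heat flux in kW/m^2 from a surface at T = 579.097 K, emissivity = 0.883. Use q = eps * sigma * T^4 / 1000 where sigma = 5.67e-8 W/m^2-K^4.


T^4 = 1.1246e+11
q = 0.883 * 5.67e-8 * 1.1246e+11 / 1000 = 5.6305 kW/m^2

5.6305 kW/m^2


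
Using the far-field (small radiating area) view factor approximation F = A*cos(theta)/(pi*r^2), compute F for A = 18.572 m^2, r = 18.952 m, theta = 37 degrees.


cos(37 deg) = 0.79864
pi*r^2 = 1128.4
F = 18.572 * 0.79864 / 1128.4 = 0.013145

0.013145


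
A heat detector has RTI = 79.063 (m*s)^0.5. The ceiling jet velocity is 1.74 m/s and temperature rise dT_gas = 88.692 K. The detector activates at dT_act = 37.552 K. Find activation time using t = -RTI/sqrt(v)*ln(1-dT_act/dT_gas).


dT_act/dT_gas = 0.42340
ln(1 - 0.42340) = -0.55060
t = -79.063 / sqrt(1.74) * -0.55060 = 33.002 s

33.002 s


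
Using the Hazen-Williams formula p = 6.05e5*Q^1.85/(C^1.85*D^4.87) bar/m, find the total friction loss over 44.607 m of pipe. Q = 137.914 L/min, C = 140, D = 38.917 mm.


Q^1.85 = 9084.0
C^1.85 = 9339.8
D^4.87 = 5.5460e+07
p/m = 0.010610 bar/m
p_total = 0.010610 * 44.607 = 0.47328 bar

0.47328 bar


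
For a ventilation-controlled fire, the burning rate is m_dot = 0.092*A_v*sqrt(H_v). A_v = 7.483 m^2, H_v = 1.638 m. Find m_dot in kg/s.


sqrt(H_v) = 1.2798
m_dot = 0.092 * 7.483 * 1.2798 = 0.88109 kg/s

0.88109 kg/s


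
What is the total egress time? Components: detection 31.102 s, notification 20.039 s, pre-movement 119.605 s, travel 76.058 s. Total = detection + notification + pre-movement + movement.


Total = 31.102 + 20.039 + 119.605 + 76.058 = 246.804 s

246.804 s


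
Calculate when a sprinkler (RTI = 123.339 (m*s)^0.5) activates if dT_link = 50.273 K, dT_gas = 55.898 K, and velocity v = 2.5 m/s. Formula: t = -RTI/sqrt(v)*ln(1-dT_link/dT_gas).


dT_link/dT_gas = 0.89937
ln(1 - 0.89937) = -2.2963
t = -123.339 / sqrt(2.5) * -2.2963 = 179.13 s

179.13 s


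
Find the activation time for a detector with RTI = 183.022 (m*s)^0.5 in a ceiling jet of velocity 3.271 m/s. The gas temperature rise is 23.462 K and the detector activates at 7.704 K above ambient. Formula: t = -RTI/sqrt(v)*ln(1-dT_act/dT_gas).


dT_act/dT_gas = 0.32836
ln(1 - 0.32836) = -0.39803
t = -183.022 / sqrt(3.271) * -0.39803 = 40.279 s

40.279 s


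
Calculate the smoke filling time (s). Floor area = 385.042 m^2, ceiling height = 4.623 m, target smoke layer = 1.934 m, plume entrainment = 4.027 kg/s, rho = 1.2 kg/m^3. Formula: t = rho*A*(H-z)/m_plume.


H - z = 2.689 m
t = 1.2 * 385.042 * 2.689 / 4.027 = 308.53 s

308.53 s


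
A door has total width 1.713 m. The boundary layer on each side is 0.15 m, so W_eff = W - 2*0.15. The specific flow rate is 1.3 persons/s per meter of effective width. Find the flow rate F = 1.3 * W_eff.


W_eff = 1.713 - 0.30 = 1.413 m
F = 1.3 * 1.413 = 1.8369 persons/s

1.8369 persons/s


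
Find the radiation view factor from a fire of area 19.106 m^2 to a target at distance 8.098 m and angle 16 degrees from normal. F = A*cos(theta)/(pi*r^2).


cos(16 deg) = 0.96126
pi*r^2 = 206.02
F = 19.106 * 0.96126 / 206.02 = 0.089147

0.089147


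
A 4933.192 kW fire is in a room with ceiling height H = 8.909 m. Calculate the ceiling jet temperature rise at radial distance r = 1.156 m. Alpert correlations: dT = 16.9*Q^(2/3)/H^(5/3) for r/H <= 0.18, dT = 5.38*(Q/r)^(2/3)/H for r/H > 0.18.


r/H = 1.156 / 8.909 = 0.12976
r/H <= 0.18, so dT = 16.9*Q^(2/3)/H^(5/3)
Q^(2/3) = 289.79
H^(5/3) = 38.287
dT = 16.9 * 289.79 / 38.287 = 127.92 K

127.92 K


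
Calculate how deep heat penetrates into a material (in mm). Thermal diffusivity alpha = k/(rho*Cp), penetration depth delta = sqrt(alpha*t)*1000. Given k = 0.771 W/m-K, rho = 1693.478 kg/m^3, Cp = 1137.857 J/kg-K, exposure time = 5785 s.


alpha = 0.771 / (1693.478 * 1137.857) = 4.0012e-07 m^2/s
alpha * t = 0.0023147
delta = sqrt(0.0023147) * 1000 = 48.111 mm

48.111 mm


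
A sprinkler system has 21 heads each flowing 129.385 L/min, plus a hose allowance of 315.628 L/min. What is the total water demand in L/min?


Sprinkler demand = 21 * 129.385 = 2717.085 L/min
Total = 2717.085 + 315.628 = 3032.713 L/min

3032.713 L/min


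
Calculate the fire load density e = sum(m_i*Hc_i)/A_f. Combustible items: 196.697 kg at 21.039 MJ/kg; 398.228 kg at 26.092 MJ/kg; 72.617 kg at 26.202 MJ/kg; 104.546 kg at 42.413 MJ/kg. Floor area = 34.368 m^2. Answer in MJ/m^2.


Total energy = 196.697*21.039 + 398.228*26.092 + 72.617*26.202 + 104.546*42.413
= 4138.308 + 10390.56 + 1902.711 + 4434.109
= 20865.69 MJ
e = 20865.69 / 34.368 = 607.13 MJ/m^2

607.13 MJ/m^2


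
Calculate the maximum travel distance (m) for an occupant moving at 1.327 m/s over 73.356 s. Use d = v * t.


d = 1.327 * 73.356 = 97.343 m

97.343 m


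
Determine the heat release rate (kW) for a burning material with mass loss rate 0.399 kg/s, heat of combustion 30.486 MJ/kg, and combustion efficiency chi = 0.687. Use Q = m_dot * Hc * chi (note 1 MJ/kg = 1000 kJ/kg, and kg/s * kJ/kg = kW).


Hc = 30.486 MJ/kg = 30.486 * 1000 kJ/kg = 30486 kJ/kg
Q = 0.399 kg/s * 30486 kJ/kg * 0.687 = 8356.6 kW

8356.6 kW


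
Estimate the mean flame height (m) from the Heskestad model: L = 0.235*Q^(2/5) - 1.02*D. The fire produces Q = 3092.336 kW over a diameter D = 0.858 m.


Q^(2/5) = 24.895
0.235 * Q^(2/5) = 5.8504
1.02 * D = 0.87516
L = 4.9752 m

4.9752 m


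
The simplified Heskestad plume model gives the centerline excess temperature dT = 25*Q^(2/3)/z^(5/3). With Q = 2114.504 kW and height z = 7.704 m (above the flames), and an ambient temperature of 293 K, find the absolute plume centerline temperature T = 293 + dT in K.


Q^(2/3) = 164.74
z^(5/3) = 30.051
dT = 25 * 164.74 / 30.051 = 137.05 K
T = 293 + 137.05 = 430.05 K

430.05 K


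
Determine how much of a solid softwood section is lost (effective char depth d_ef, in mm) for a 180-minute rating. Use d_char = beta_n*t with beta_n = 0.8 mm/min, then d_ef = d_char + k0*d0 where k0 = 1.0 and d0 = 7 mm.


d_char = 0.8 * 180 = 144 mm
d_ef = 144 + 1.0*7 = 151 mm

151 mm


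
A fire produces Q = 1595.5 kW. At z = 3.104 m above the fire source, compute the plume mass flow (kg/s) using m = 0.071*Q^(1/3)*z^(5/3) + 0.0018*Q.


Q^(1/3) = 11.685
z^(5/3) = 6.6049
First term = 0.071 * 11.685 * 6.6049 = 5.4797
Second term = 0.0018 * 1595.5 = 2.8719
m = 8.3516 kg/s

8.3516 kg/s


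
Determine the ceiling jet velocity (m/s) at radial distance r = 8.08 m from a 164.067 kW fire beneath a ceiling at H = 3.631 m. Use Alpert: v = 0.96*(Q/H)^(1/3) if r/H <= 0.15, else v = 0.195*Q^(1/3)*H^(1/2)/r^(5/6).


r/H = 8.08 / 3.631 = 2.2253
r/H > 0.15, so v = 0.195*Q^(1/3)*H^(1/2)/r^(5/6)
Q^(1/3) = 5.4744
H^(1/2) = 1.9055
r^(5/6) = 5.7040
v = 0.195 * 5.4744 * 1.9055 / 5.7040 = 0.35663 m/s

0.35663 m/s


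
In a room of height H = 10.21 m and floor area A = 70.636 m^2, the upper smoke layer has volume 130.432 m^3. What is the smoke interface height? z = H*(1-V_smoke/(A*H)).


V/(A*H) = 0.18086
1 - 0.18086 = 0.81914
z = 10.21 * 0.81914 = 8.3635 m

8.3635 m


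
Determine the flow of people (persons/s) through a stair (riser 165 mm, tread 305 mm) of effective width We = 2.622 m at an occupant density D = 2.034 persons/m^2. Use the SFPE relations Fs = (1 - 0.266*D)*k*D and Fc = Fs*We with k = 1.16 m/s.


1 - 0.266*D = 1 - 0.266*2.034 = 0.45896
Fs = 0.45896 * 1.16 * 2.034 = 1.0829 persons/(s*m)
Fc = 1.0829 * 2.622 = 2.8393 persons/s

2.8393 persons/s


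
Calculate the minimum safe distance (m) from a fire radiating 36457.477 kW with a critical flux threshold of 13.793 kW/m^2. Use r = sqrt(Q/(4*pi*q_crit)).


4*pi*q_crit = 173.33
Q/(4*pi*q_crit) = 210.34
r = sqrt(210.34) = 14.503 m

14.503 m


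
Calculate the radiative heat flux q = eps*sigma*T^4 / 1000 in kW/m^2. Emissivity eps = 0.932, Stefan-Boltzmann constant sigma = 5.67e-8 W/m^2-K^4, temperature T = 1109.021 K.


T^4 = 1.5127e+12
q = 0.932 * 5.67e-8 * 1.5127e+12 / 1000 = 79.939 kW/m^2

79.939 kW/m^2


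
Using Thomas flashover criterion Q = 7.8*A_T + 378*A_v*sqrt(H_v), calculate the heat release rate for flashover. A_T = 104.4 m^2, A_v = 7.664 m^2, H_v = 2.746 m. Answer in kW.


7.8*A_T = 814.32
sqrt(H_v) = 1.6571
378*A_v*sqrt(H_v) = 4800.6
Q = 814.32 + 4800.6 = 5614.9 kW

5614.9 kW


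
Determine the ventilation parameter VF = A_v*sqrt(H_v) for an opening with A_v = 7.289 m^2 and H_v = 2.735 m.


sqrt(H_v) = 1.6538
VF = 7.289 * 1.6538 = 12.054 m^(5/2)

12.054 m^(5/2)


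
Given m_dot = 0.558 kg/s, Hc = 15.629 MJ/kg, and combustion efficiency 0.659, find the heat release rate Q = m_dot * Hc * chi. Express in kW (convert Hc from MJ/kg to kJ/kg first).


Hc = 15.629 MJ/kg = 15.629 * 1000 kJ/kg = 15629 kJ/kg
Q = 0.558 kg/s * 15629 kJ/kg * 0.659 = 5747.1 kW

5747.1 kW


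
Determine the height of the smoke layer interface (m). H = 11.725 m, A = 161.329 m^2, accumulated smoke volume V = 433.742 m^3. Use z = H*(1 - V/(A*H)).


V/(A*H) = 0.22930
1 - 0.22930 = 0.77070
z = 11.725 * 0.77070 = 9.0364 m

9.0364 m


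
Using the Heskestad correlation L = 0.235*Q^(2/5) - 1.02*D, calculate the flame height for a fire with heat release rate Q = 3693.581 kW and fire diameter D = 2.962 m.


Q^(2/5) = 26.729
0.235 * Q^(2/5) = 6.2813
1.02 * D = 3.0212
L = 3.2600 m

3.2600 m


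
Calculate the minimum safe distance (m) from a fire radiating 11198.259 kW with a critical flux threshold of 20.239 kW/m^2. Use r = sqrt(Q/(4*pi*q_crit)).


4*pi*q_crit = 254.33
Q/(4*pi*q_crit) = 44.030
r = sqrt(44.030) = 6.6355 m

6.6355 m


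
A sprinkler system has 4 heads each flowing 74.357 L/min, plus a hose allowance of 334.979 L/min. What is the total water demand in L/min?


Sprinkler demand = 4 * 74.357 = 297.428 L/min
Total = 297.428 + 334.979 = 632.407 L/min

632.407 L/min


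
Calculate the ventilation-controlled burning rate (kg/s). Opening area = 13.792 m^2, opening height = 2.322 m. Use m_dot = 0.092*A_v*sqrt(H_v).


sqrt(H_v) = 1.5238
m_dot = 0.092 * 13.792 * 1.5238 = 1.9335 kg/s

1.9335 kg/s


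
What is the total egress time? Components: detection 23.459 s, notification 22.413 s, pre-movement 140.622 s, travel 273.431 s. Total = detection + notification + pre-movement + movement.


Total = 23.459 + 22.413 + 140.622 + 273.431 = 459.925 s

459.925 s


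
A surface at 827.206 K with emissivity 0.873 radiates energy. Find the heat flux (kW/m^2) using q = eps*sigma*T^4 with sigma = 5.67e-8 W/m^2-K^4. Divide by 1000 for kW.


T^4 = 4.6823e+11
q = 0.873 * 5.67e-8 * 4.6823e+11 / 1000 = 23.177 kW/m^2

23.177 kW/m^2


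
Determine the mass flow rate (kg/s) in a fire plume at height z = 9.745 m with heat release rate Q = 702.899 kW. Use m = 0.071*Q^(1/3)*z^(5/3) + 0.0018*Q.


Q^(1/3) = 8.8913
z^(5/3) = 44.460
First term = 0.071 * 8.8913 * 44.460 = 28.067
Second term = 0.0018 * 702.899 = 1.2652
m = 29.332 kg/s

29.332 kg/s


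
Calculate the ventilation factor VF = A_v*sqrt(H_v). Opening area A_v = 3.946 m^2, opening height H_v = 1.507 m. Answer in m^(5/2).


sqrt(H_v) = 1.2276
VF = 3.946 * 1.2276 = 4.8441 m^(5/2)

4.8441 m^(5/2)


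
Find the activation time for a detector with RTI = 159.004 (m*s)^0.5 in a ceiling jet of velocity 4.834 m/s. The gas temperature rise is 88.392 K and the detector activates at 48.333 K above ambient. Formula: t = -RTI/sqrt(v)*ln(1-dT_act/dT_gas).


dT_act/dT_gas = 0.54680
ln(1 - 0.54680) = -0.79143
t = -159.004 / sqrt(4.834) * -0.79143 = 57.236 s

57.236 s


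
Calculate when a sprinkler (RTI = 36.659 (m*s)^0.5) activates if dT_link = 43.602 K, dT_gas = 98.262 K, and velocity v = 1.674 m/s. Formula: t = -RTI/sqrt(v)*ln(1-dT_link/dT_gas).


dT_link/dT_gas = 0.44373
ln(1 - 0.44373) = -0.58651
t = -36.659 / sqrt(1.674) * -0.58651 = 16.618 s

16.618 s


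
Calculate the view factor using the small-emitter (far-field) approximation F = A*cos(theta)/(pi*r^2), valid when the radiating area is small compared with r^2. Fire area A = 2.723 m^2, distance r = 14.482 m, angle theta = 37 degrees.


cos(37 deg) = 0.79864
pi*r^2 = 658.88
F = 2.723 * 0.79864 / 658.88 = 0.0033006

0.0033006


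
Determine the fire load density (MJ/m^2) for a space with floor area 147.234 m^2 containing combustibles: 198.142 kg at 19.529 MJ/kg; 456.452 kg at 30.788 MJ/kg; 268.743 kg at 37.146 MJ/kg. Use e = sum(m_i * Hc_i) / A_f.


Total energy = 198.142*19.529 + 456.452*30.788 + 268.743*37.146
= 3869.515 + 14053.24 + 9982.727
= 27905.49 MJ
e = 27905.49 / 147.234 = 189.53 MJ/m^2

189.53 MJ/m^2


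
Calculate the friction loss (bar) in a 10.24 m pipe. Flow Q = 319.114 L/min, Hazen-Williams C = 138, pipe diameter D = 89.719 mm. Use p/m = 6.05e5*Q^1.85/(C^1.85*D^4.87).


Q^1.85 = 42884
C^1.85 = 9094.4
D^4.87 = 3.2400e+09
p/m = 0.00088050 bar/m
p_total = 0.00088050 * 10.24 = 0.0090164 bar

0.0090164 bar


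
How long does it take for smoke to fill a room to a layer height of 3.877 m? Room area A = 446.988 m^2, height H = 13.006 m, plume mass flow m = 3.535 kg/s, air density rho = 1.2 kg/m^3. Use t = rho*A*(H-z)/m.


H - z = 9.129 m
t = 1.2 * 446.988 * 9.129 / 3.535 = 1385.2 s

1385.2 s


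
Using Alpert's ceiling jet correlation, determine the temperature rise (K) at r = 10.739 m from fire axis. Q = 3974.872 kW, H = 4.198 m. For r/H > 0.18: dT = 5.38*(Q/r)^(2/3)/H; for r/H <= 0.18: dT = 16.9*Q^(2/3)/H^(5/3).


r/H = 10.739 / 4.198 = 2.5581
r/H > 0.18, so dT = 5.38*(Q/r)^(2/3)/H
Q/r = 370.13
(Q/r)^(2/3) = 51.551
dT = 5.38 * 51.551 / 4.198 = 66.066 K

66.066 K


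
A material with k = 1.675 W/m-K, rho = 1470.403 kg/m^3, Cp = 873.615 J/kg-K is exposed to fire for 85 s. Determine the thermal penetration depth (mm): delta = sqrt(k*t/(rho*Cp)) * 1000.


alpha = 1.675 / (1470.403 * 873.615) = 1.3039e-06 m^2/s
alpha * t = 0.00011084
delta = sqrt(0.00011084) * 1000 = 10.528 mm

10.528 mm


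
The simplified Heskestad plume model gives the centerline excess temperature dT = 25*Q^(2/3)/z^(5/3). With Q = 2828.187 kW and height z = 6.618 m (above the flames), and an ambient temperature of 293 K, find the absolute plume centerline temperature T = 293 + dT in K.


Q^(2/3) = 199.99
z^(5/3) = 23.328
dT = 25 * 199.99 / 23.328 = 214.32 K
T = 293 + 214.32 = 507.32 K

507.32 K


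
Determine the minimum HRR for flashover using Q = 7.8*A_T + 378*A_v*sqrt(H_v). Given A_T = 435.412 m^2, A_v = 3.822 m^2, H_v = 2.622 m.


7.8*A_T = 3396.2
sqrt(H_v) = 1.6193
378*A_v*sqrt(H_v) = 2339.4
Q = 3396.2 + 2339.4 = 5735.6 kW

5735.6 kW


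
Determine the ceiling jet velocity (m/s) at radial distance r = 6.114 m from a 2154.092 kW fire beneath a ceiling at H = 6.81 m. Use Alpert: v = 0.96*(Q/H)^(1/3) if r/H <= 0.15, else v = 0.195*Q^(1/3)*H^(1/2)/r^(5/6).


r/H = 6.114 / 6.81 = 0.89780
r/H > 0.15, so v = 0.195*Q^(1/3)*H^(1/2)/r^(5/6)
Q^(1/3) = 12.915
H^(1/2) = 2.6096
r^(5/6) = 4.5214
v = 0.195 * 12.915 * 2.6096 / 4.5214 = 1.4535 m/s

1.4535 m/s


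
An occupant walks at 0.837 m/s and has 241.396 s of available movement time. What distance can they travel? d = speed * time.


d = 0.837 * 241.396 = 202.05 m

202.05 m


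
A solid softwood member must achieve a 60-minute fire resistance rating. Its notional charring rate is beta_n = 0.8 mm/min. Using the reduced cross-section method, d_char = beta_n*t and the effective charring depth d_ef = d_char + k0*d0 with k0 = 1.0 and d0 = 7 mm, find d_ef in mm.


d_char = 0.8 * 60 = 48 mm
d_ef = 48 + 1.0*7 = 55 mm

55 mm


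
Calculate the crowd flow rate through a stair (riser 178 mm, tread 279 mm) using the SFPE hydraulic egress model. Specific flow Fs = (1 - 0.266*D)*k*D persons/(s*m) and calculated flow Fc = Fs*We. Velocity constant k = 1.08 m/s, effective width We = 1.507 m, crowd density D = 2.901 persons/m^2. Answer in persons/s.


1 - 0.266*D = 1 - 0.266*2.901 = 0.22833
Fs = 0.22833 * 1.08 * 2.901 = 0.71539 persons/(s*m)
Fc = 0.71539 * 1.507 = 1.0781 persons/s

1.0781 persons/s


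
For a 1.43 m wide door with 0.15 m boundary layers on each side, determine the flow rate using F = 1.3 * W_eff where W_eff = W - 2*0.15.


W_eff = 1.43 - 0.30 = 1.13 m
F = 1.3 * 1.13 = 1.469 persons/s

1.469 persons/s


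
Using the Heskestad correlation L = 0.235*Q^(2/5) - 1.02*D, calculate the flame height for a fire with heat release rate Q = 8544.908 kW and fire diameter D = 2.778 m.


Q^(2/5) = 37.384
0.235 * Q^(2/5) = 8.7852
1.02 * D = 2.8336
L = 5.9516 m

5.9516 m


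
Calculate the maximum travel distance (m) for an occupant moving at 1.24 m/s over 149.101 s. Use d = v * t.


d = 1.24 * 149.101 = 184.89 m

184.89 m


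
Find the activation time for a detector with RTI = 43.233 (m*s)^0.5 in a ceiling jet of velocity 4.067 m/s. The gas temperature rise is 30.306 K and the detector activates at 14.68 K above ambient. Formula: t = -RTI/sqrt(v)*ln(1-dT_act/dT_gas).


dT_act/dT_gas = 0.48439
ln(1 - 0.48439) = -0.66241
t = -43.233 / sqrt(4.067) * -0.66241 = 14.201 s

14.201 s


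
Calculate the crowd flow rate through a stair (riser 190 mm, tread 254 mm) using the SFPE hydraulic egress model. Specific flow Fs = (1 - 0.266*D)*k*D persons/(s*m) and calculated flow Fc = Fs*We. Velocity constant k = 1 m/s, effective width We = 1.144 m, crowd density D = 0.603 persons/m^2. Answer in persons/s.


1 - 0.266*D = 1 - 0.266*0.603 = 0.83960
Fs = 0.83960 * 1 * 0.603 = 0.50628 persons/(s*m)
Fc = 0.50628 * 1.144 = 0.57918 persons/s

0.57918 persons/s


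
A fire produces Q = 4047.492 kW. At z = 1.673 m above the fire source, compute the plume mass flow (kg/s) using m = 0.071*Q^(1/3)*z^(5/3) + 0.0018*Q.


Q^(1/3) = 15.937
z^(5/3) = 2.3577
First term = 0.071 * 15.937 * 2.3577 = 2.6678
Second term = 0.0018 * 4047.492 = 7.2855
m = 9.9532 kg/s

9.9532 kg/s


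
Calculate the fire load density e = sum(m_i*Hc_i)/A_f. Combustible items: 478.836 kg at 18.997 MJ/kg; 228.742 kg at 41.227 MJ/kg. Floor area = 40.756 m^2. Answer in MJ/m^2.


Total energy = 478.836*18.997 + 228.742*41.227
= 9096.447 + 9430.346
= 18526.79 MJ
e = 18526.79 / 40.756 = 454.58 MJ/m^2

454.58 MJ/m^2


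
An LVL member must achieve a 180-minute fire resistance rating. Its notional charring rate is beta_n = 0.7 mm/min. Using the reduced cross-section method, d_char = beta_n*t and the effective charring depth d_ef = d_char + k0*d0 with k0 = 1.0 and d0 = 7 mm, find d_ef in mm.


d_char = 0.7 * 180 = 126 mm
d_ef = 126 + 1.0*7 = 133 mm

133 mm


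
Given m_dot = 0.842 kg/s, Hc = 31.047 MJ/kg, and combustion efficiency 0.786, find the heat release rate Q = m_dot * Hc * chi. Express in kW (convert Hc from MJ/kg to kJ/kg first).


Hc = 31.047 MJ/kg = 31.047 * 1000 kJ/kg = 31047 kJ/kg
Q = 0.842 kg/s * 31047 kJ/kg * 0.786 = 20547 kW

20547 kW


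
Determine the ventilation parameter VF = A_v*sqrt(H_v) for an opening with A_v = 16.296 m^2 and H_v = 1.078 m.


sqrt(H_v) = 1.0383
VF = 16.296 * 1.0383 = 16.920 m^(5/2)

16.920 m^(5/2)


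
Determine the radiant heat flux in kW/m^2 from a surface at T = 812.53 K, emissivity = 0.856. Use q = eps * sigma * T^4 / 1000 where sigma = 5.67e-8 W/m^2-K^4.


T^4 = 4.3587e+11
q = 0.856 * 5.67e-8 * 4.3587e+11 / 1000 = 21.155 kW/m^2

21.155 kW/m^2


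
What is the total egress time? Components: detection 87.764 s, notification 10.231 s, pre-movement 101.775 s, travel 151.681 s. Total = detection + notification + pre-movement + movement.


Total = 87.764 + 10.231 + 101.775 + 151.681 = 351.451 s

351.451 s


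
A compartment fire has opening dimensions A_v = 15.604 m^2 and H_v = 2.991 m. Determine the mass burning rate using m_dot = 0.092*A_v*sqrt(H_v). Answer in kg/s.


sqrt(H_v) = 1.7295
m_dot = 0.092 * 15.604 * 1.7295 = 2.4827 kg/s

2.4827 kg/s


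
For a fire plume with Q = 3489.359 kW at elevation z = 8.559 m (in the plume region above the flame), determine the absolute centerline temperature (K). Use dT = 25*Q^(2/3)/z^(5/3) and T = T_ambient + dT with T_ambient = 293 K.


Q^(2/3) = 230.05
z^(5/3) = 35.813
dT = 25 * 230.05 / 35.813 = 160.60 K
T = 293 + 160.60 = 453.60 K

453.60 K


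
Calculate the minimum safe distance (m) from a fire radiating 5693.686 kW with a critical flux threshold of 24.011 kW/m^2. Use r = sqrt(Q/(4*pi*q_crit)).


4*pi*q_crit = 301.73
Q/(4*pi*q_crit) = 18.870
r = sqrt(18.870) = 4.3440 m

4.3440 m


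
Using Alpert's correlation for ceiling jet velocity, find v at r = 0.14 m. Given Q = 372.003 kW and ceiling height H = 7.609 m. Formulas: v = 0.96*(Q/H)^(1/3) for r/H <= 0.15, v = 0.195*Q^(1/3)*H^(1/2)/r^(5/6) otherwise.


r/H = 0.14 / 7.609 = 0.018399
r/H <= 0.15, so v = 0.96*(Q/H)^(1/3)
Q/H = 48.890
(Q/H)^(1/3) = 3.6566
v = 0.96 * 3.6566 = 3.5103 m/s

3.5103 m/s


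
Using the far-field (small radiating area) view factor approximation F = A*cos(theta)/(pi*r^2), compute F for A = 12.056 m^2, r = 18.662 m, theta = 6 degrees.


cos(6 deg) = 0.99452
pi*r^2 = 1094.1
F = 12.056 * 0.99452 / 1094.1 = 0.010959

0.010959


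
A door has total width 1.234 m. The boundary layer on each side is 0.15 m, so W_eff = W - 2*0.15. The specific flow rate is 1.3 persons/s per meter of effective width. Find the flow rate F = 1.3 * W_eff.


W_eff = 1.234 - 0.30 = 0.934 m
F = 1.3 * 0.934 = 1.2142 persons/s

1.2142 persons/s


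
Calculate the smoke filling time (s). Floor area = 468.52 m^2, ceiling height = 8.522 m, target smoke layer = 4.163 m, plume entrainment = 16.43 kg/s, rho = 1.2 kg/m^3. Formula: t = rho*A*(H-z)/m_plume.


H - z = 4.359 m
t = 1.2 * 468.52 * 4.359 / 16.43 = 149.16 s

149.16 s


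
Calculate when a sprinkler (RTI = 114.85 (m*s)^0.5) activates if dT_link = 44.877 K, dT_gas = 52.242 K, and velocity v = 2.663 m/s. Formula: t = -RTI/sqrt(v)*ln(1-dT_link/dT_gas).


dT_link/dT_gas = 0.85902
ln(1 - 0.85902) = -1.9591
t = -114.85 / sqrt(2.663) * -1.9591 = 137.88 s

137.88 s


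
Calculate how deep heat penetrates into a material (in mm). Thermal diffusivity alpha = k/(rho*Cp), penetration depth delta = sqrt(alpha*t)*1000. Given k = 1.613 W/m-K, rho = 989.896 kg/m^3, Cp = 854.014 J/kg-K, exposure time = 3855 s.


alpha = 1.613 / (989.896 * 854.014) = 1.9080e-06 m^2/s
alpha * t = 0.0073554
delta = sqrt(0.0073554) * 1000 = 85.763 mm

85.763 mm


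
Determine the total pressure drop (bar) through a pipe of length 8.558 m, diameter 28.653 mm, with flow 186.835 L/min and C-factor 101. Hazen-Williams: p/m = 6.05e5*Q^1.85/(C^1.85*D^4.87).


Q^1.85 = 15929
C^1.85 = 5105.0
D^4.87 = 1.2486e+07
p/m = 0.15120 bar/m
p_total = 0.15120 * 8.558 = 1.2939 bar

1.2939 bar


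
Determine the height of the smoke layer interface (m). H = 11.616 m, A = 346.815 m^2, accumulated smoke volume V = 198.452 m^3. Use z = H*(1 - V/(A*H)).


V/(A*H) = 0.049261
1 - 0.049261 = 0.95074
z = 11.616 * 0.95074 = 11.044 m

11.044 m


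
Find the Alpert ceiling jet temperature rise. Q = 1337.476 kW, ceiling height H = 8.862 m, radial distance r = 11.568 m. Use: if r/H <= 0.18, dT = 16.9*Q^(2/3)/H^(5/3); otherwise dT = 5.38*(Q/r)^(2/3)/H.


r/H = 11.568 / 8.862 = 1.3053
r/H > 0.18, so dT = 5.38*(Q/r)^(2/3)/H
Q/r = 115.62
(Q/r)^(2/3) = 23.733
dT = 5.38 * 23.733 / 8.862 = 14.408 K

14.408 K


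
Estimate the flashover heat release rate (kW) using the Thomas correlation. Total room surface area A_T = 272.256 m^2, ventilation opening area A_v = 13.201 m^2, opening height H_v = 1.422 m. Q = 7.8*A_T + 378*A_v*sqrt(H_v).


7.8*A_T = 2123.6
sqrt(H_v) = 1.1925
378*A_v*sqrt(H_v) = 5950.4
Q = 2123.6 + 5950.4 = 8074.0 kW

8074.0 kW


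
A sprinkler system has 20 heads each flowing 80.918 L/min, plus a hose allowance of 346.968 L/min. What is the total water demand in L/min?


Sprinkler demand = 20 * 80.918 = 1618.36 L/min
Total = 1618.36 + 346.968 = 1965.328 L/min

1965.328 L/min


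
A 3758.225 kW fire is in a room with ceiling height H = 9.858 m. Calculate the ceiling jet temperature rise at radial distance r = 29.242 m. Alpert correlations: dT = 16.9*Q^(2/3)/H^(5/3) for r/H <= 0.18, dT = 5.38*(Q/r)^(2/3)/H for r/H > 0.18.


r/H = 29.242 / 9.858 = 2.9663
r/H > 0.18, so dT = 5.38*(Q/r)^(2/3)/H
Q/r = 128.52
(Q/r)^(2/3) = 25.467
dT = 5.38 * 25.467 / 9.858 = 13.899 K

13.899 K


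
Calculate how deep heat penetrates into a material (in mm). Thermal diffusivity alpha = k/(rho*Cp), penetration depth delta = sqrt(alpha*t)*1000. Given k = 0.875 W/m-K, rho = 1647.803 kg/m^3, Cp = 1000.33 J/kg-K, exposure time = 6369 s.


alpha = 0.875 / (1647.803 * 1000.33) = 5.3083e-07 m^2/s
alpha * t = 0.0033809
delta = sqrt(0.0033809) * 1000 = 58.145 mm

58.145 mm


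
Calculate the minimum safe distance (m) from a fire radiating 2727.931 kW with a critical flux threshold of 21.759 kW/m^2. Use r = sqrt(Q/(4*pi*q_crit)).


4*pi*q_crit = 273.43
Q/(4*pi*q_crit) = 9.9766
r = sqrt(9.9766) = 3.1586 m

3.1586 m


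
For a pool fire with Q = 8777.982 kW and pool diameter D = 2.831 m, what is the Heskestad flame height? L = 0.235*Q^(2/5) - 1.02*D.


Q^(2/5) = 37.788
0.235 * Q^(2/5) = 8.8803
1.02 * D = 2.8876
L = 5.9926 m

5.9926 m


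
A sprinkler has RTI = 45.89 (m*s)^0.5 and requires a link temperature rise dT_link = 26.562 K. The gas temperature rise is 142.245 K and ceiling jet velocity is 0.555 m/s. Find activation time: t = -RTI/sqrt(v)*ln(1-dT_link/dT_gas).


dT_link/dT_gas = 0.18673
ln(1 - 0.18673) = -0.20670
t = -45.89 / sqrt(0.555) * -0.20670 = 12.732 s

12.732 s


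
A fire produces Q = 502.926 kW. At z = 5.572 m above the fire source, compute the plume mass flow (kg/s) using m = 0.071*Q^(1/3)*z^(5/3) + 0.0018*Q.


Q^(1/3) = 7.9525
z^(5/3) = 17.513
First term = 0.071 * 7.9525 * 17.513 = 9.8881
Second term = 0.0018 * 502.926 = 0.90527
m = 10.793 kg/s

10.793 kg/s


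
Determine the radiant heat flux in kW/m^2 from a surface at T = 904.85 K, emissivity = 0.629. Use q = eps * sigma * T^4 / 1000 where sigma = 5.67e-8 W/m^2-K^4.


T^4 = 6.7036e+11
q = 0.629 * 5.67e-8 * 6.7036e+11 / 1000 = 23.908 kW/m^2

23.908 kW/m^2


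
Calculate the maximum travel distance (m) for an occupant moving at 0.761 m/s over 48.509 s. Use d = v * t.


d = 0.761 * 48.509 = 36.915 m

36.915 m


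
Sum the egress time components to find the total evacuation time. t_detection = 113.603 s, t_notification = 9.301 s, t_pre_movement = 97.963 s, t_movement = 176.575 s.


Total = 113.603 + 9.301 + 97.963 + 176.575 = 397.442 s

397.442 s


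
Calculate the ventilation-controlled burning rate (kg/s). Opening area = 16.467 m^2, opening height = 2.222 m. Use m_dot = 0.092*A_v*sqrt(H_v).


sqrt(H_v) = 1.4906
m_dot = 0.092 * 16.467 * 1.4906 = 2.2583 kg/s

2.2583 kg/s


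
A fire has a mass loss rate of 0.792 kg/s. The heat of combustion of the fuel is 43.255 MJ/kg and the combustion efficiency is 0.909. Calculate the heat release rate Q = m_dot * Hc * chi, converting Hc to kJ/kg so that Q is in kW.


Hc = 43.255 MJ/kg = 43.255 * 1000 kJ/kg = 43255 kJ/kg
Q = 0.792 kg/s * 43255 kJ/kg * 0.909 = 31140 kW

31140 kW


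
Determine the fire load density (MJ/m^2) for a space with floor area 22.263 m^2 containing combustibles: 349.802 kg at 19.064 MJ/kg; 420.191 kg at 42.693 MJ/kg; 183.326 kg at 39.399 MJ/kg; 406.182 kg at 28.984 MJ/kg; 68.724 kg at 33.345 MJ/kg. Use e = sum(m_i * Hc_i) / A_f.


Total energy = 349.802*19.064 + 420.191*42.693 + 183.326*39.399 + 406.182*28.984 + 68.724*33.345
= 6668.625 + 17939.21 + 7222.861 + 11772.78 + 2291.602
= 45895.08 MJ
e = 45895.08 / 22.263 = 2061.5 MJ/m^2

2061.5 MJ/m^2


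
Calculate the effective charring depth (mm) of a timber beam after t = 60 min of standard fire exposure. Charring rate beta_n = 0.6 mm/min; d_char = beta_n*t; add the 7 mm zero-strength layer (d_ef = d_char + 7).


d_char = 0.6 * 60 = 36 mm
d_ef = 36 + 1.0*7 = 43 mm

43 mm


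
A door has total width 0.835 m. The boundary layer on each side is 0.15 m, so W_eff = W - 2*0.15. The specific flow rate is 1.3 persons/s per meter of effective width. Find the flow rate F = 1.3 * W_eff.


W_eff = 0.835 - 0.30 = 0.535 m
F = 1.3 * 0.535 = 0.69550 persons/s

0.69550 persons/s


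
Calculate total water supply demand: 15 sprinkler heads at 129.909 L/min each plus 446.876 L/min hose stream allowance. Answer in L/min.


Sprinkler demand = 15 * 129.909 = 1948.635 L/min
Total = 1948.635 + 446.876 = 2395.511 L/min

2395.511 L/min


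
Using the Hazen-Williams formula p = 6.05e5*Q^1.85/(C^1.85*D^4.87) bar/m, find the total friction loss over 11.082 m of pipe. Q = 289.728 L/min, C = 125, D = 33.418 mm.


Q^1.85 = 35866
C^1.85 = 7573.3
D^4.87 = 2.6411e+07
p/m = 0.10848 bar/m
p_total = 0.10848 * 11.082 = 1.2022 bar

1.2022 bar


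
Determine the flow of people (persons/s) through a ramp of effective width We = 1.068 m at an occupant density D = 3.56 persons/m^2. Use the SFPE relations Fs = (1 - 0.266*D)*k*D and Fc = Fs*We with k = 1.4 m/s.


1 - 0.266*D = 1 - 0.266*3.56 = 0.053040
Fs = 0.053040 * 1.4 * 3.56 = 0.26435 persons/(s*m)
Fc = 0.26435 * 1.068 = 0.28233 persons/s

0.28233 persons/s


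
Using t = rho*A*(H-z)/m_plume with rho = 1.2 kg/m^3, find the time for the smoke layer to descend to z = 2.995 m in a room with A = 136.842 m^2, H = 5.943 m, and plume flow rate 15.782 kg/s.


H - z = 2.948 m
t = 1.2 * 136.842 * 2.948 / 15.782 = 30.674 s

30.674 s


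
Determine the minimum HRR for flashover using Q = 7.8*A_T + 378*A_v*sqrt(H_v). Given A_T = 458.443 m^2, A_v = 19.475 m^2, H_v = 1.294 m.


7.8*A_T = 3575.9
sqrt(H_v) = 1.1375
378*A_v*sqrt(H_v) = 8374.1
Q = 3575.9 + 8374.1 = 11950 kW

11950 kW


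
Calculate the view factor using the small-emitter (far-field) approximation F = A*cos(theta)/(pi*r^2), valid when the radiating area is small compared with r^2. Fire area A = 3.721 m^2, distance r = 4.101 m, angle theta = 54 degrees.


cos(54 deg) = 0.58779
pi*r^2 = 52.836
F = 3.721 * 0.58779 / 52.836 = 0.041395

0.041395


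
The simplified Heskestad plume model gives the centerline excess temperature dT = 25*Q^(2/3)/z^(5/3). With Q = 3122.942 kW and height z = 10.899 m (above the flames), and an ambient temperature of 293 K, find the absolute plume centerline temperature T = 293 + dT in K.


Q^(2/3) = 213.65
z^(5/3) = 53.577
dT = 25 * 213.65 / 53.577 = 99.695 K
T = 293 + 99.695 = 392.69 K

392.69 K


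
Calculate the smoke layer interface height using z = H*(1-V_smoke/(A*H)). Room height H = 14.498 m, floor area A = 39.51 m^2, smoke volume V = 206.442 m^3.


V/(A*H) = 0.36040
1 - 0.36040 = 0.63960
z = 14.498 * 0.63960 = 9.2729 m

9.2729 m


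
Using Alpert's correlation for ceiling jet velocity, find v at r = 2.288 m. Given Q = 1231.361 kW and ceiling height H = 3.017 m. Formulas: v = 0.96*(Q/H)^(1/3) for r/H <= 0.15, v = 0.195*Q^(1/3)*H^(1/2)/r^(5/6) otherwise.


r/H = 2.288 / 3.017 = 0.75837
r/H > 0.15, so v = 0.195*Q^(1/3)*H^(1/2)/r^(5/6)
Q^(1/3) = 10.718
H^(1/2) = 1.7370
r^(5/6) = 1.9932
v = 0.195 * 10.718 * 1.7370 / 1.9932 = 1.8214 m/s

1.8214 m/s


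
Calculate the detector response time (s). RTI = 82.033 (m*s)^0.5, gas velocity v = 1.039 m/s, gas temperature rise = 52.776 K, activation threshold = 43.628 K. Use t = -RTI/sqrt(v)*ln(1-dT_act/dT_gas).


dT_act/dT_gas = 0.82666
ln(1 - 0.82666) = -1.7525
t = -82.033 / sqrt(1.039) * -1.7525 = 141.04 s

141.04 s


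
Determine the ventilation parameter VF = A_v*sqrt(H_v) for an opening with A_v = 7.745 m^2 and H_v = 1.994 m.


sqrt(H_v) = 1.4121
VF = 7.745 * 1.4121 = 10.937 m^(5/2)

10.937 m^(5/2)


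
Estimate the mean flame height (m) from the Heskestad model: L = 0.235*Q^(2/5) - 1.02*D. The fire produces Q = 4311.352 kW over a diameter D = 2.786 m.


Q^(2/5) = 28.434
0.235 * Q^(2/5) = 6.6821
1.02 * D = 2.8417
L = 3.8404 m

3.8404 m


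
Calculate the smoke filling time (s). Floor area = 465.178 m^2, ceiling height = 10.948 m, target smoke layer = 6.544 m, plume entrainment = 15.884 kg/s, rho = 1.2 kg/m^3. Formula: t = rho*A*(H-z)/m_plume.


H - z = 4.404 m
t = 1.2 * 465.178 * 4.404 / 15.884 = 154.77 s

154.77 s


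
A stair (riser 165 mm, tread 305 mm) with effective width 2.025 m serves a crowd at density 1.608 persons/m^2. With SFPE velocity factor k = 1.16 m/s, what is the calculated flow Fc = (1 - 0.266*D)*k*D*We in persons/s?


1 - 0.266*D = 1 - 0.266*1.608 = 0.57227
Fs = 0.57227 * 1.16 * 1.608 = 1.0674 persons/(s*m)
Fc = 1.0674 * 2.025 = 2.1616 persons/s

2.1616 persons/s


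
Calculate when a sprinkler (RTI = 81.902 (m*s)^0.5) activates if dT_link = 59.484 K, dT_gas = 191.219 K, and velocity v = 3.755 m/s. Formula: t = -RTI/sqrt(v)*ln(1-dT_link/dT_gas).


dT_link/dT_gas = 0.31108
ln(1 - 0.31108) = -0.37263
t = -81.902 / sqrt(3.755) * -0.37263 = 15.749 s

15.749 s


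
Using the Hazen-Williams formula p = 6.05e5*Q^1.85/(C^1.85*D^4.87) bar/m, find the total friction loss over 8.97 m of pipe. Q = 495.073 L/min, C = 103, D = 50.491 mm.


Q^1.85 = 96636
C^1.85 = 5293.6
D^4.87 = 1.9708e+08
p/m = 0.056039 bar/m
p_total = 0.056039 * 8.97 = 0.50267 bar

0.50267 bar


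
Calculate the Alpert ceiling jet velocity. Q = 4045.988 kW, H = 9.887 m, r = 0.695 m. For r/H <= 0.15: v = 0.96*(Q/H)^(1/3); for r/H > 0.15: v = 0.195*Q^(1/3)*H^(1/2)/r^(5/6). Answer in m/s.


r/H = 0.695 / 9.887 = 0.070294
r/H <= 0.15, so v = 0.96*(Q/H)^(1/3)
Q/H = 409.22
(Q/H)^(1/3) = 7.4243
v = 0.96 * 7.4243 = 7.1273 m/s

7.1273 m/s
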